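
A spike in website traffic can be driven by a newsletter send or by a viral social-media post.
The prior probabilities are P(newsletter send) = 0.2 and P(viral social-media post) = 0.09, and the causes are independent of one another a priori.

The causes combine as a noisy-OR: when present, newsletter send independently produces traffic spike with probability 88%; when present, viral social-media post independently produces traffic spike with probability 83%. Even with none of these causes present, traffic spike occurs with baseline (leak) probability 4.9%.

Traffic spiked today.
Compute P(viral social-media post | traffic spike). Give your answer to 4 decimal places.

Under noisy-OR, P(traffic spike | causes) = 1 − (1−0.049)·∏(1−qᵢ) over the active causes.
P(traffic spike) = 0.049×0.8×0.91 + 0.83833×0.8×0.09 + 0.88588×0.2×0.91 + 0.9806×0.2×0.09 = 0.035672 + 0.060360 + 0.161230 + 0.017651 = 0.274913
The viral social-media post-present share is 0.060360 + 0.017651 = 0.078011.
P(viral social-media post | traffic spike) = 0.078011 / 0.274913 ≈ 0.2838

P(viral social-media post | traffic spike) ≈ 0.2838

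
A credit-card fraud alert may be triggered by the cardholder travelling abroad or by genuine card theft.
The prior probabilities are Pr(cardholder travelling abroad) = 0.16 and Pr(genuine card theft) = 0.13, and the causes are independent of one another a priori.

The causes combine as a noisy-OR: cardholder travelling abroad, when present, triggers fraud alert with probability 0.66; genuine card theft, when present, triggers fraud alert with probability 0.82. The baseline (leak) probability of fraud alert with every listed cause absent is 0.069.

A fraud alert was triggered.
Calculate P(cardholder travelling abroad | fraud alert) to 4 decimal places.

P(cardholder travelling abroad | fraud alert) ≈ 0.4481

Under noisy-OR, P(fraud alert | causes) = 1 − (1−0.069)·∏(1−qᵢ) over the active causes.
P(fraud alert) = 0.069*0.84*0.87 + 0.83242*0.84*0.13 + 0.68346*0.16*0.87 + 0.943023*0.16*0.13 = 0.050425 + 0.090900 + 0.095138 + 0.019615 = 0.256078
The cardholder travelling abroad-present share is 0.095138 + 0.019615 = 0.114753.
Hence the posterior is 0.114753/0.256078 ≈ 0.4481.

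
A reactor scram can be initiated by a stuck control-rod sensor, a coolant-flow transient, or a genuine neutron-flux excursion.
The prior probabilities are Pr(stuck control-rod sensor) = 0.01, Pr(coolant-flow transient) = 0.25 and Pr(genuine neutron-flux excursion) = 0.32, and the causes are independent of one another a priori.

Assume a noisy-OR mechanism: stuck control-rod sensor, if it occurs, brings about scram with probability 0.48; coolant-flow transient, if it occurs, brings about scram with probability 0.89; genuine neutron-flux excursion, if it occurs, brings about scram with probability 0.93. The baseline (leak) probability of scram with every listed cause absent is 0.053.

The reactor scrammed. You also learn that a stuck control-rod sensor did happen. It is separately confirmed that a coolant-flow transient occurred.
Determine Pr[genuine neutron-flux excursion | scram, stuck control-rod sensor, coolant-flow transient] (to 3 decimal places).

Pr[genuine neutron-flux excursion | scram, stuck control-rod sensor, coolant-flow transient] ≈ 0.331

Under noisy-OR, P(scram | causes) = 1 − (1−0.053)·∏(1−qᵢ) over the active causes.
For the numerator, keep only genuine neutron-flux excursion=true terms: 0.996208*0.32 = 0.318787
The normalizing constant is 0.945832*0.68 + 0.996208*0.32 = 0.961953
Posterior = 0.318787 / 0.961953 ≈ 0.331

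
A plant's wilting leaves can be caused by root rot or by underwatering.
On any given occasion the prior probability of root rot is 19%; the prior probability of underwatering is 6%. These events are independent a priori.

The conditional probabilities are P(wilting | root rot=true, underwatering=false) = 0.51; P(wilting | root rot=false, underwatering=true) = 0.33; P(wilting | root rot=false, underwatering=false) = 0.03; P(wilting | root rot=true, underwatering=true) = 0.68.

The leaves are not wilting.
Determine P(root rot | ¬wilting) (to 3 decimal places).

P(root rot | ¬wilting) ≈ 0.106

P(¬wilting) = 0.97·0.81·0.94 + 0.67·0.81·0.06 + 0.49·0.19·0.94 + 0.32·0.19·0.06 = 0.738558 + 0.032562 + 0.087514 + 0.003648 = 0.862282
The root rot-present share is 0.087514 + 0.003648 = 0.091162.
So P(root rot | ¬wilting) = 0.091162/0.862282 ≈ 0.106.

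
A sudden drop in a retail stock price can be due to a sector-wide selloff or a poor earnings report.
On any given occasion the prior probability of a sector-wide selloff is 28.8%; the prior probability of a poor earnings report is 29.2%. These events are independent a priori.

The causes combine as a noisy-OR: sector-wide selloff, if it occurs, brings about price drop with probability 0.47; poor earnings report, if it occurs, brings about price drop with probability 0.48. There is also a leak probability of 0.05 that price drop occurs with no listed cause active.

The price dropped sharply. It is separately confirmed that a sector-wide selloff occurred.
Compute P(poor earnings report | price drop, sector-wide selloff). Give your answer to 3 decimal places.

Under noisy-OR, P(price drop | causes) = 1 − (1−0.05)·∏(1−qᵢ) over the active causes.
Numerator (weight on configurations with poor earnings report): 0.73818×0.292 = 0.215549
The normalizing constant is 0.4965×0.708 + 0.73818×0.292 = 0.567071
P(poor earnings report | price drop, sector-wide selloff) = 0.215549/0.567071 ≈ 0.380

P(poor earnings report | price drop, sector-wide selloff) ≈ 0.380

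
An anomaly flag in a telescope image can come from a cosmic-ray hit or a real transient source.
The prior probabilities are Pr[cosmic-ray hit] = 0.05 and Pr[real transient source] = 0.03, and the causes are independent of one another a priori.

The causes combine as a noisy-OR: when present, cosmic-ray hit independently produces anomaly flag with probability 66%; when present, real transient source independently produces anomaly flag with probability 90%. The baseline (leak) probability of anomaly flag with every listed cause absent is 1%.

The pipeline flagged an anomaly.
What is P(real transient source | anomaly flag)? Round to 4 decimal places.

P(real transient source | anomaly flag) ≈ 0.3959

Under noisy-OR, P(anomaly flag | causes) = 1 − (1−0.01)·∏(1−qᵢ) over the active causes.
Sum P(anomaly flag|·) weighted by the priors over the 4 (cosmic-ray hit, real transient source) configurations:
  P(anomaly flag) = 0.01*0.95*0.97 + 0.901*0.95*0.03 + 0.6634*0.05*0.97 + 0.96634*0.05*0.03
        = 0.009215 + 0.025678 + 0.032175 + 0.001450 = 0.068518
Configurations with real transient source contribute 0.027128, so
  P(real transient source | anomaly flag) = 0.027128 / 0.068518 ≈ 0.3959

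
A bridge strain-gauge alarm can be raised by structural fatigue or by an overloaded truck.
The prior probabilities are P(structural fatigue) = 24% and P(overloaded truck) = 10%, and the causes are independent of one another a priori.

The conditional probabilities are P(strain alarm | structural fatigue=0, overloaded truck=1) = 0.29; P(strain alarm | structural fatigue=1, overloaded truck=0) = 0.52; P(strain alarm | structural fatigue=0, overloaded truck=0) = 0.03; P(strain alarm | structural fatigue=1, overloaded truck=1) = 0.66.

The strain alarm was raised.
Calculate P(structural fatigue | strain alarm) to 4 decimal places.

P(structural fatigue | strain alarm) ≈ 0.7507

For the numerator, keep only structural fatigue=true terms: 0.112320 + 0.015840 = 0.128160
Normalizer over all consistent configurations: 0.03·0.76·0.9 + 0.29·0.76·0.1 + 0.52·0.24·0.9 + 0.66·0.24·0.1 = 0.170720
P(structural fatigue | strain alarm) = 0.128160/0.170720 ≈ 0.7507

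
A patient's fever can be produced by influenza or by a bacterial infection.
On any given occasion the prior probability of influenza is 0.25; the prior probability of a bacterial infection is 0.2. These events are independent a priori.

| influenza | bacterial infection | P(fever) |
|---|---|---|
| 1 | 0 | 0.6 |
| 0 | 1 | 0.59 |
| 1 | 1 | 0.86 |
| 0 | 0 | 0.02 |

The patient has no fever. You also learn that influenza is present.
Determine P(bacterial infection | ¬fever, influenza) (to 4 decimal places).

Enumerate both values of bacterial infection and weight by the priors:
  P(¬fever | influenza) = 0.4*0.8 + 0.14*0.2
        = 0.320000 + 0.028000 = 0.348000
Configurations with bacterial infection contribute 0.028000, so
  P(bacterial infection | ¬fever, influenza) = 0.028000 / 0.348000 ≈ 0.0805

P(bacterial infection | ¬fever, influenza) ≈ 0.0805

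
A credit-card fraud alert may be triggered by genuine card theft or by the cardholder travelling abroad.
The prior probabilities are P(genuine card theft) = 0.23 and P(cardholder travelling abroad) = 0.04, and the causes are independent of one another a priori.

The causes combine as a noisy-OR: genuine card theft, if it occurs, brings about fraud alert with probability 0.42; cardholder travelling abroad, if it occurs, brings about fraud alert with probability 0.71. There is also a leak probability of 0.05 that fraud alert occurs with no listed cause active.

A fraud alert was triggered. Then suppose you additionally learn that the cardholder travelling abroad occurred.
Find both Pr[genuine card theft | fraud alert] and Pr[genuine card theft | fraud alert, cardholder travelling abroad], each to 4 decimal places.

Under noisy-OR, P(fraud alert | causes) = 1 − (1−0.05)·∏(1−qᵢ) over the active causes.
Weight on genuine card theft=true, given the evidence: 0.099139 + 0.007730 = 0.106869
Denominator P(fraud alert): 0.05*0.77*0.96 + 0.7245*0.77*0.04 + 0.449*0.23*0.96 + 0.84021*0.23*0.04 = 0.166144
P(genuine card theft | fraud alert) = 0.106869/0.166144 ≈ 0.6432

Now also conditioning on cardholder travelling abroad=true:
For the numerator, keep only genuine card theft=true terms: 0.84021×0.23 = 0.193248
Denominator P(fraud alert | cardholder travelling abroad): 0.7245×0.77 + 0.84021×0.23 = 0.751113
P(genuine card theft | fraud alert, cardholder travelling abroad) = 0.193248/0.751113 ≈ 0.2573

Pr[genuine card theft | fraud alert] ≈ 0.6432; Pr[genuine card theft | fraud alert, cardholder travelling abroad] ≈ 0.2573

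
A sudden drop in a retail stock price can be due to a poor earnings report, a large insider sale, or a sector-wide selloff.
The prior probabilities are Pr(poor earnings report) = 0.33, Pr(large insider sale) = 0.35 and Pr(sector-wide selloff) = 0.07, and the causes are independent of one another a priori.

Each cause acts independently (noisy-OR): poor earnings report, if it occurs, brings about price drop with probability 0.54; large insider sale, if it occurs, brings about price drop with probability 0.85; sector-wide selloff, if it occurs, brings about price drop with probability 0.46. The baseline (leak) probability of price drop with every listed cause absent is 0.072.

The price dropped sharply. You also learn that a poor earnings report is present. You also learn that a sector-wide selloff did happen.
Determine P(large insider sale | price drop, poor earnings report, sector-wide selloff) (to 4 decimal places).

P(large insider sale | price drop, poor earnings report, sector-wide selloff) ≈ 0.4032

Under noisy-OR, P(price drop | causes) = 1 − (1−0.072)·∏(1−qᵢ) over the active causes.
By total probability over both values of large insider sale:
  P(price drop | poor earnings report, sector-wide selloff) = 0.769485·0.65 + 0.965423·0.35
        = 0.500165 + 0.337898 = 0.838063
Configurations with large insider sale contribute 0.337898, so
  P(large insider sale | price drop, poor earnings report, sector-wide selloff) = 0.337898 / 0.838063 ≈ 0.4032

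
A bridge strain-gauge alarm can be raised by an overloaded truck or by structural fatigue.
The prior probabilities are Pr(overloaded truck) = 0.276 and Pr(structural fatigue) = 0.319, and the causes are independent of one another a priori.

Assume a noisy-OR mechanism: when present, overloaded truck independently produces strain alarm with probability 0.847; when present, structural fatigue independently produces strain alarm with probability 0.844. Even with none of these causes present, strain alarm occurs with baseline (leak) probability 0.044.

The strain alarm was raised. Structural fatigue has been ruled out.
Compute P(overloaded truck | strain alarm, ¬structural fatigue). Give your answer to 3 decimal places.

P(overloaded truck | strain alarm, ¬structural fatigue) ≈ 0.881

Under noisy-OR, P(strain alarm | causes) = 1 − (1−0.044)·∏(1−qᵢ) over the active causes.
By total probability over both values of overloaded truck:
  P(strain alarm | ¬structural fatigue) = 0.044*0.724 + 0.853732*0.276
        = 0.031856 + 0.235630 = 0.267486
The terms with overloaded truck present sum to 0.235630, so
  P(overloaded truck | strain alarm, ¬structural fatigue) = 0.235630 / 0.267486 ≈ 0.881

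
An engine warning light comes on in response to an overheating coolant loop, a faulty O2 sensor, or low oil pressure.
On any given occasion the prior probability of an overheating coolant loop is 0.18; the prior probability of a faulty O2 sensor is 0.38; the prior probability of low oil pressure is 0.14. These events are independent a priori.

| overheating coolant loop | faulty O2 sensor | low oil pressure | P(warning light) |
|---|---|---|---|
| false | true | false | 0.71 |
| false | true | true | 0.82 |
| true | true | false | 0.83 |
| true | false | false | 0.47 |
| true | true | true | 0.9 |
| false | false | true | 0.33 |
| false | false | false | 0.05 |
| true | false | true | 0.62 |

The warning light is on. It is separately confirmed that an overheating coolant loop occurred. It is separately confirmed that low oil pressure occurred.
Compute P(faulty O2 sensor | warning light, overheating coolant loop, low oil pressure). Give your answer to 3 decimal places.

P(faulty O2 sensor | warning light, overheating coolant loop, low oil pressure) ≈ 0.471

By total probability over both values of faulty O2 sensor:
  P(warning light | overheating coolant loop, low oil pressure) = 0.62*0.62 + 0.9*0.38
        = 0.384400 + 0.342000 = 0.726400
Configurations with faulty O2 sensor contribute 0.342000, so
  P(faulty O2 sensor | warning light, overheating coolant loop, low oil pressure) = 0.342000 / 0.726400 ≈ 0.471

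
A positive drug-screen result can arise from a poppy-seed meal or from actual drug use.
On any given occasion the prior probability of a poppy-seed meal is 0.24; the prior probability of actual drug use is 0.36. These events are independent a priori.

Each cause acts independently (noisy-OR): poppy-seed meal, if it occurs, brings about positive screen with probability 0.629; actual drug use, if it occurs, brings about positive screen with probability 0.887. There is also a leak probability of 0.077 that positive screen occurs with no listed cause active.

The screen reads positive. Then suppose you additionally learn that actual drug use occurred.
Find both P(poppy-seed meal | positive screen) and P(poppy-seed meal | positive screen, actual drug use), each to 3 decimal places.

P(poppy-seed meal | positive screen) ≈ 0.394; P(poppy-seed meal | positive screen, actual drug use) ≈ 0.253

Under noisy-OR, P(positive screen | causes) = 1 − (1−0.077)·∏(1−qᵢ) over the active causes.
Sum P(positive screen|·) weighted by the priors over the 4 (poppy-seed meal, actual drug use) configurations:
  P(positive screen) = 0.077·0.76·0.64 + 0.895701·0.76·0.36 + 0.657567·0.24·0.64 + 0.961305·0.24·0.36
        = 0.037453 + 0.245064 + 0.101002 + 0.083057 = 0.466576
Keeping only the poppy-seed meal-present terms gives 0.184059, so
  P(poppy-seed meal | positive screen) = 0.184059 / 0.466576 ≈ 0.394

With the extra evidence:
P(positive screen | actual drug use) = 0.895701×0.76 + 0.961305×0.24 = 0.680733 + 0.230713 = 0.911446
Restricting to configurations with poppy-seed meal present: 0.961305×0.24 = 0.230713.
Hence the posterior is 0.230713/0.911446 ≈ 0.253.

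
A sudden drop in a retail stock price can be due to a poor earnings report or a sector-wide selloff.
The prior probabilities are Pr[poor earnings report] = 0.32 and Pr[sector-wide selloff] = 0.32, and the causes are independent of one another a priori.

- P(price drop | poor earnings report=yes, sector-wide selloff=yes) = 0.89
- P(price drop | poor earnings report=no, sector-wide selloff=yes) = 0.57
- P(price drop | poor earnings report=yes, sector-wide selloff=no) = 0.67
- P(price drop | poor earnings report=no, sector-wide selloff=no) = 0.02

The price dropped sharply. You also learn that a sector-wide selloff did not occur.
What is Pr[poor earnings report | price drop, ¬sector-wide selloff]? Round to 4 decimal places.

Pr[poor earnings report | price drop, ¬sector-wide selloff] ≈ 0.9404

Numerator (weight on configurations with poor earnings report): 0.67·0.32 = 0.214400
Denominator P(price drop | ¬sector-wide selloff): 0.02·0.68 + 0.67·0.32 = 0.228000
Posterior = 0.214400 / 0.228000 ≈ 0.9404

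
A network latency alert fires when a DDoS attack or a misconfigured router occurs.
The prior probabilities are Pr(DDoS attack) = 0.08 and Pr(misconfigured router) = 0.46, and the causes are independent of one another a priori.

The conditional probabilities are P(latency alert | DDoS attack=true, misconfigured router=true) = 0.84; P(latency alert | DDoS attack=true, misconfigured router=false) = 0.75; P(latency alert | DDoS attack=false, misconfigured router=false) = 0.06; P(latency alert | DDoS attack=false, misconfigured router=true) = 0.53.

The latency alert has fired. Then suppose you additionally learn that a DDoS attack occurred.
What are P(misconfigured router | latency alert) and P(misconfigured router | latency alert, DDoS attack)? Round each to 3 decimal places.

P(misconfigured router | latency alert) ≈ 0.804; P(misconfigured router | latency alert, DDoS attack) ≈ 0.488

Weight on misconfigured router=true, given the evidence: 0.224296 + 0.030912 = 0.255208
Denominator P(latency alert): 0.06*0.92*0.54 + 0.53*0.92*0.46 + 0.75*0.08*0.54 + 0.84*0.08*0.46 = 0.317416
Posterior = 0.255208 / 0.317416 ≈ 0.804

Now also conditioning on DDoS attack=true:
By total probability over both values of misconfigured router:
  P(latency alert | DDoS attack) = 0.75*0.54 + 0.84*0.46
        = 0.405000 + 0.386400 = 0.791400
The terms with misconfigured router present sum to 0.386400, so
  P(misconfigured router | latency alert, DDoS attack) = 0.386400 / 0.791400 ≈ 0.488
This is intercausal reasoning (explaining away): once DDoS attack accounts for the latency alert, misconfigured router becomes less likely.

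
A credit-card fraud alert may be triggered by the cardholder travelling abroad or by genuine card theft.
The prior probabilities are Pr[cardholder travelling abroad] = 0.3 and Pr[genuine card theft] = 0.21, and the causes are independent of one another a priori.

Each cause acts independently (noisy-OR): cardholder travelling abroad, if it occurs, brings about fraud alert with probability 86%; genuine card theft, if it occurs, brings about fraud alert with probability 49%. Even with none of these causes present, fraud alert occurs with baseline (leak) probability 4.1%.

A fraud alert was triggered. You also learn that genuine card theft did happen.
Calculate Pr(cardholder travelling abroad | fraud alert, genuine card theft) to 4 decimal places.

Under noisy-OR, P(fraud alert | causes) = 1 − (1−0.041)·∏(1−qᵢ) over the active causes.
P(fraud alert | genuine card theft) = 0.51091*0.7 + 0.931527*0.3 = 0.357637 + 0.279458 = 0.637095
Restricting to configurations with cardholder travelling abroad present: 0.931527*0.3 = 0.279458.
So P(cardholder travelling abroad | fraud alert, genuine card theft) = 0.279458/0.637095 ≈ 0.4386.

Pr(cardholder travelling abroad | fraud alert, genuine card theft) ≈ 0.4386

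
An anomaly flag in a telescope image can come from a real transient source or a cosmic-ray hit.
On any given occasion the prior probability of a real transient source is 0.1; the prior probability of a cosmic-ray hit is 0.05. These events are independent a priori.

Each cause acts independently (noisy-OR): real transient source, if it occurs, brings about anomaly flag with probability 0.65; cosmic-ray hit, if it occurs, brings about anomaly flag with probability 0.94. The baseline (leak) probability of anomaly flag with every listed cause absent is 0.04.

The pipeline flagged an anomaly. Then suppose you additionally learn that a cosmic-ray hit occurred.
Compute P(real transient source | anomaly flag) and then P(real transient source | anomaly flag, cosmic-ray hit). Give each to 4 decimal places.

Under noisy-OR, P(anomaly flag | causes) = 1 − (1−0.04)·∏(1−qᵢ) over the active causes.
P(anomaly flag) = 0.04*0.9*0.95 + 0.9424*0.9*0.05 + 0.664*0.1*0.95 + 0.97984*0.1*0.05 = 0.034200 + 0.042408 + 0.063080 + 0.004899 = 0.144587
Of this, 0.067979 comes from 0.063080 + 0.004899 (the real transient source=true cases).
Hence the posterior is 0.067979/0.144587 ≈ 0.4702.

With the extra evidence:
Numerator (weight on configurations with real transient source): 0.97984·0.1 = 0.097984
Denominator P(anomaly flag | cosmic-ray hit): 0.9424·0.9 + 0.97984·0.1 = 0.946144
Posterior = 0.097984 / 0.946144 ≈ 0.1036
— cosmic-ray hit explains away the evidence for real transient source.

P(real transient source | anomaly flag) ≈ 0.4702; P(real transient source | anomaly flag, cosmic-ray hit) ≈ 0.1036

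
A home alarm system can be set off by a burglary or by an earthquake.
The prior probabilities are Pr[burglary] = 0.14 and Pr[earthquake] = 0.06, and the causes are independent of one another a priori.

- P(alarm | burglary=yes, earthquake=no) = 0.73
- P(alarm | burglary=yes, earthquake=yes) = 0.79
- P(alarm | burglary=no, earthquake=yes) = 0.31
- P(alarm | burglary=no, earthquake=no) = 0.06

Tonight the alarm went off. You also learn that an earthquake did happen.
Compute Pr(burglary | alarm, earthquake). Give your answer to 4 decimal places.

Enumerate both values of burglary and weight by the priors:
  P(alarm | earthquake) = 0.31·0.86 + 0.79·0.14
        = 0.266600 + 0.110600 = 0.377200
Configurations with burglary contribute 0.110600, so
  P(burglary | alarm, earthquake) = 0.110600 / 0.377200 ≈ 0.2932

Pr(burglary | alarm, earthquake) ≈ 0.2932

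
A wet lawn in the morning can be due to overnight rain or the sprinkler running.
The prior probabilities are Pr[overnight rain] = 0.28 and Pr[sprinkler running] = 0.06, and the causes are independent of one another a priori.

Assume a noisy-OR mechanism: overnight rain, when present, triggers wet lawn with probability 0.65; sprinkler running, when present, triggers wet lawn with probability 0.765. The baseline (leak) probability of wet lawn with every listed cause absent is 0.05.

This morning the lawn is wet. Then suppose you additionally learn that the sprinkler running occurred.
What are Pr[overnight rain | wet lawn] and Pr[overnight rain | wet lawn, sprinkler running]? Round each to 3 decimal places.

Pr[overnight rain | wet lawn] ≈ 0.739; Pr[overnight rain | wet lawn, sprinkler running] ≈ 0.316

Under noisy-OR, P(wet lawn | causes) = 1 − (1−0.05)·∏(1−qᵢ) over the active causes.
Weight on overnight rain=true, given the evidence: 0.175686 + 0.015487 = 0.191173
Denominator P(wet lawn): 0.05·0.72·0.94 + 0.77675·0.72·0.06 + 0.6675·0.28·0.94 + 0.921863·0.28·0.06 = 0.258569
P(overnight rain | wet lawn) = 0.191173/0.258569 ≈ 0.739

Now also conditioning on sprinkler running=true:
P(wet lawn | sprinkler running) = 0.77675·0.72 + 0.921863·0.28 = 0.559260 + 0.258122 = 0.817382
Restricting to configurations with overnight rain present: 0.921863·0.28 = 0.258122.
Hence the posterior is 0.258122/0.817382 ≈ 0.316.
Conditioning on sprinkler running lowers the posterior on overnight rain: the classic explaining-away effect in a common-effect structure.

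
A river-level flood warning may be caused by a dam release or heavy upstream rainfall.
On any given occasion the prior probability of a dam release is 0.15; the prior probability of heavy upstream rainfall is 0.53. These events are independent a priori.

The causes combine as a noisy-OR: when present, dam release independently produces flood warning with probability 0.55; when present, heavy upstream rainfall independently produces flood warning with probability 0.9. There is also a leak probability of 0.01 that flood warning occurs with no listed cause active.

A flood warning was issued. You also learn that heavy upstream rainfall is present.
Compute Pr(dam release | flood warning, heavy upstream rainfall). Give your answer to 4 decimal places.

Under noisy-OR, P(flood warning | causes) = 1 − (1−0.01)·∏(1−qᵢ) over the active causes.
Weight on dam release=true, given the evidence: 0.95545·0.15 = 0.143317
The normalizing constant is 0.901·0.85 + 0.95545·0.15 = 0.909167
P(dam release | flood warning, heavy upstream rainfall) = 0.143317/0.909167 ≈ 0.1576

Pr(dam release | flood warning, heavy upstream rainfall) ≈ 0.1576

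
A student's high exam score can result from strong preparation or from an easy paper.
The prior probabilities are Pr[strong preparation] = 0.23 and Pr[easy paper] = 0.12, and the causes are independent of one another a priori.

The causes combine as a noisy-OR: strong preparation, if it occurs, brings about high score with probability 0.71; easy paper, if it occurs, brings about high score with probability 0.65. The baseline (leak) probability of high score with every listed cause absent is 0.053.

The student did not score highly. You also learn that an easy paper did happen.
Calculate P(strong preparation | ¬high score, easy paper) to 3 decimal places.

Under noisy-OR, P(high score | causes) = 1 − (1−0.053)·∏(1−qᵢ) over the active causes.
Sum P(¬high score|·) weighted by the priors over both values of strong preparation:
  P(¬high score | easy paper) = 0.33145·0.77 + 0.096121·0.23
        = 0.255217 + 0.022108 = 0.277325
The terms with strong preparation present sum to 0.022108, so
  P(strong preparation | ¬high score, easy paper) = 0.022108 / 0.277325 ≈ 0.080

P(strong preparation | ¬high score, easy paper) ≈ 0.080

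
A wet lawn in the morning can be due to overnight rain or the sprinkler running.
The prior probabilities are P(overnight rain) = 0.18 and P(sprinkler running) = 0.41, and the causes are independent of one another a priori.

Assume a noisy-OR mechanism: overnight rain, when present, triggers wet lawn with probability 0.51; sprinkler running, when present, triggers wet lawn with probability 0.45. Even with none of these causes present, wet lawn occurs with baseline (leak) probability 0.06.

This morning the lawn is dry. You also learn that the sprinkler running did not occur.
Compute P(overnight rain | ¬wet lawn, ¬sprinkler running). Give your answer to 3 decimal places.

Under noisy-OR, P(wet lawn | causes) = 1 − (1−0.06)·∏(1−qᵢ) over the active causes.
P(¬wet lawn | ¬sprinkler running) = 0.94*0.82 + 0.4606*0.18 = 0.770800 + 0.082908 = 0.853708
The overnight rain-present share is 0.4606*0.18 = 0.082908.
Hence the posterior is 0.082908/0.853708 ≈ 0.097.

P(overnight rain | ¬wet lawn, ¬sprinkler running) ≈ 0.097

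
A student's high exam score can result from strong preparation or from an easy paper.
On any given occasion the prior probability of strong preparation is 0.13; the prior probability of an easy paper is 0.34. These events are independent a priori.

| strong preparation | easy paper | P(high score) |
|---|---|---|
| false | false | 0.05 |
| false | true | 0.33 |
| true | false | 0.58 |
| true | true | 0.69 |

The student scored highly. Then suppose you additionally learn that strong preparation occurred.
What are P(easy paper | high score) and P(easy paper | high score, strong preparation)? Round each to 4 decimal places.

P(easy paper | high score) ≈ 0.6201; P(easy paper | high score, strong preparation) ≈ 0.3800

Weight on easy paper=true, given the evidence: 0.097614 + 0.030498 = 0.128112
The normalizing constant is 0.05·0.87·0.66 + 0.33·0.87·0.34 + 0.58·0.13·0.66 + 0.69·0.13·0.34 = 0.206586
Posterior = 0.128112 / 0.206586 ≈ 0.6201

Now also conditioning on strong preparation=true:
P(high score | strong preparation) = 0.58×0.66 + 0.69×0.34 = 0.382800 + 0.234600 = 0.617400
The easy paper-present share is 0.69×0.34 = 0.234600.
So P(easy paper | high score, strong preparation) = 0.234600/0.617400 ≈ 0.3800.
The drop from 0.6201 to 0.3800 is the explaining-away (discounting) effect.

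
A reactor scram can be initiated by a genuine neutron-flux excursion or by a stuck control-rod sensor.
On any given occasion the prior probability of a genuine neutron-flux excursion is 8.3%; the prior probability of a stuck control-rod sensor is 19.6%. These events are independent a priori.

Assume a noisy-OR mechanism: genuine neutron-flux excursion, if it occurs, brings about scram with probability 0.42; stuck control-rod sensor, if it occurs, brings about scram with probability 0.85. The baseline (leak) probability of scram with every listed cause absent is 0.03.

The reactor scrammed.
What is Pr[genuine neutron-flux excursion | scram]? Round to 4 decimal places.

Under noisy-OR, P(scram | causes) = 1 − (1−0.03)·∏(1−qᵢ) over the active causes.
P(scram) = 0.03*0.917*0.804 + 0.8545*0.917*0.196 + 0.4374*0.083*0.804 + 0.91561*0.083*0.196 = 0.022118 + 0.153581 + 0.029189 + 0.014895 = 0.219783
Restricting to configurations with genuine neutron-flux excursion present: 0.029189 + 0.014895 = 0.044084.
So P(genuine neutron-flux excursion | scram) = 0.044084/0.219783 ≈ 0.2006.

Pr[genuine neutron-flux excursion | scram] ≈ 0.2006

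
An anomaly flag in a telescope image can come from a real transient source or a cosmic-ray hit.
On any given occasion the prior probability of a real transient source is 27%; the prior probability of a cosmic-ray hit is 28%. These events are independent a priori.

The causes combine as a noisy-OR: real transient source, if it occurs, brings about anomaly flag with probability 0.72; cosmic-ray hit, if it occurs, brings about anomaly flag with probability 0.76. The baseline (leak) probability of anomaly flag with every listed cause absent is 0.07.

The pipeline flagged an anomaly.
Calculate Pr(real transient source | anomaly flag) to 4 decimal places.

Under noisy-OR, P(anomaly flag | causes) = 1 − (1−0.07)·∏(1−qᵢ) over the active causes.
P(anomaly flag) = 0.07·0.73·0.72 + 0.7768·0.73·0.28 + 0.7396·0.27·0.72 + 0.937504·0.27·0.28 = 0.036792 + 0.158778 + 0.143778 + 0.070875 = 0.410223
Restricting to configurations with real transient source present: 0.143778 + 0.070875 = 0.214653.
Hence the posterior is 0.214653/0.410223 ≈ 0.5233.

Pr(real transient source | anomaly flag) ≈ 0.5233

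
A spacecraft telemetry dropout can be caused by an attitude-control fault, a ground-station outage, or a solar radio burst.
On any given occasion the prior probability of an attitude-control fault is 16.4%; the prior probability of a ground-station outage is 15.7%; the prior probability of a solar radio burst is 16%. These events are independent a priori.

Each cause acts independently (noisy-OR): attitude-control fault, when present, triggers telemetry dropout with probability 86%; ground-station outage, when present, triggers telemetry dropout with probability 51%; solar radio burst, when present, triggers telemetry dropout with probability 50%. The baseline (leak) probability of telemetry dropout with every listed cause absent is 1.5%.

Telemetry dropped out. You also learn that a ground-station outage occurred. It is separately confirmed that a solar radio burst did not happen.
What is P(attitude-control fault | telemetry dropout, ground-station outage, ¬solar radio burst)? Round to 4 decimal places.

P(attitude-control fault | telemetry dropout, ground-station outage, ¬solar radio burst) ≈ 0.2612

Under noisy-OR, P(telemetry dropout | causes) = 1 − (1−0.015)·∏(1−qᵢ) over the active causes.
By total probability over both values of attitude-control fault:
  P(telemetry dropout | ground-station outage, ¬solar radio burst) = 0.51735*0.836 + 0.932429*0.164
        = 0.432505 + 0.152918 = 0.585423
The terms with attitude-control fault present sum to 0.152918, so
  P(attitude-control fault | telemetry dropout, ground-station outage, ¬solar radio burst) = 0.152918 / 0.585423 ≈ 0.2612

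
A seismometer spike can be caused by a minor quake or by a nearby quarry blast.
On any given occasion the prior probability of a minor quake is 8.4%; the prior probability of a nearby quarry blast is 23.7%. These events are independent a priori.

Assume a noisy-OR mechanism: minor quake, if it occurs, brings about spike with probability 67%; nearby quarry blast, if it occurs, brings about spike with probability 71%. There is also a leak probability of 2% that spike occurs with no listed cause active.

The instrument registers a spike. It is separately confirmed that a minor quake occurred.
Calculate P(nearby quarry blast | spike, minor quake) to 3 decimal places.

P(nearby quarry blast | spike, minor quake) ≈ 0.294

Under noisy-OR, P(spike | causes) = 1 − (1−0.02)·∏(1−qᵢ) over the active causes.
Sum P(spike|·) weighted by the priors over both values of nearby quarry blast:
  P(spike | minor quake) = 0.6766·0.763 + 0.906214·0.237
        = 0.516246 + 0.214773 = 0.731019
Keeping only the nearby quarry blast-present terms gives 0.214773, so
  P(nearby quarry blast | spike, minor quake) = 0.214773 / 0.731019 ≈ 0.294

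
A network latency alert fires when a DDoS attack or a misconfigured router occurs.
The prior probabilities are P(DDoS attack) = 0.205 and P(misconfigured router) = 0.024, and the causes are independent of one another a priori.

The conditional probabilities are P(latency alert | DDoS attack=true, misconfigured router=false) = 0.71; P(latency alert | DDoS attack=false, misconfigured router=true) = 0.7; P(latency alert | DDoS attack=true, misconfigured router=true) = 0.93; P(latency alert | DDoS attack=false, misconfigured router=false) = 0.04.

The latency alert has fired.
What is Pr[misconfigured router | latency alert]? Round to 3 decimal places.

P(latency alert) = 0.04*0.795*0.976 + 0.7*0.795*0.024 + 0.71*0.205*0.976 + 0.93*0.205*0.024 = 0.031037 + 0.013356 + 0.142057 + 0.004576 = 0.191026
The misconfigured router-present share is 0.013356 + 0.004576 = 0.017932.
Hence the posterior is 0.017932/0.191026 ≈ 0.094.

Pr[misconfigured router | latency alert] ≈ 0.094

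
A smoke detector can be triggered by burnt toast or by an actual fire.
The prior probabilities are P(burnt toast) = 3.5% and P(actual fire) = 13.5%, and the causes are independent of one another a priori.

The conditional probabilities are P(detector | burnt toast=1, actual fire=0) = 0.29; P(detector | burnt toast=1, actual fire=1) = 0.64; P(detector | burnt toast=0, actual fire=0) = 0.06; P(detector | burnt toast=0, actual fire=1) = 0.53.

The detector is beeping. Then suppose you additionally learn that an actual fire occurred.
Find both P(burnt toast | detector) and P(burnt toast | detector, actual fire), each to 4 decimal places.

P(detector) = 0.06·0.965·0.865 + 0.53·0.965·0.135 + 0.29·0.035·0.865 + 0.64·0.035·0.135 = 0.050083 + 0.069046 + 0.008780 + 0.003024 = 0.130933
The burnt toast-present share is 0.008780 + 0.003024 = 0.011804.
P(burnt toast | detector) = 0.011804 / 0.130933 ≈ 0.0902

Now condition on the additional information:
P(detector | actual fire) = 0.53×0.965 + 0.64×0.035 = 0.511450 + 0.022400 = 0.533850
The burnt toast-present share is 0.64×0.035 = 0.022400.
P(burnt toast | detector, actual fire) = 0.022400 / 0.533850 ≈ 0.0420

P(burnt toast | detector) ≈ 0.0902; P(burnt toast | detector, actual fire) ≈ 0.0420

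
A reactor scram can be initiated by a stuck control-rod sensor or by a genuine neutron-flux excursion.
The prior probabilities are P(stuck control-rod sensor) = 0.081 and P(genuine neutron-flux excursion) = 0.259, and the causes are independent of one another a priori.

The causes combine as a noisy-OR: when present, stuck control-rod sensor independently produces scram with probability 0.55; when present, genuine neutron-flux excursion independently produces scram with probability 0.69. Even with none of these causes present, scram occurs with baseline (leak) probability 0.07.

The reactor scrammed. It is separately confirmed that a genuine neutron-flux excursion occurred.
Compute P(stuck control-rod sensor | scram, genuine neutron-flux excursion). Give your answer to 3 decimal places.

Under noisy-OR, P(scram | causes) = 1 − (1−0.07)·∏(1−qᵢ) over the active causes.
P(scram | genuine neutron-flux excursion) = 0.7117·0.919 + 0.870265·0.081 = 0.654052 + 0.070491 = 0.724543
The stuck control-rod sensor-present share is 0.870265·0.081 = 0.070491.
P(stuck control-rod sensor | scram, genuine neutron-flux excursion) = 0.070491 / 0.724543 ≈ 0.097

P(stuck control-rod sensor | scram, genuine neutron-flux excursion) ≈ 0.097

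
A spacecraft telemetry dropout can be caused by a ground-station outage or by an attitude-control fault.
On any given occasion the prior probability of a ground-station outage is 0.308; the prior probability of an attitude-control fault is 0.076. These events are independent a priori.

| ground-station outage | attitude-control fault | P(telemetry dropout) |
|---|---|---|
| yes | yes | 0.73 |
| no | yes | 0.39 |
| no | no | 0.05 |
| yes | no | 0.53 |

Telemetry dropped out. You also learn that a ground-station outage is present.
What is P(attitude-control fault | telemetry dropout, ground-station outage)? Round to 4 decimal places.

P(attitude-control fault | telemetry dropout, ground-station outage) ≈ 0.1018

P(telemetry dropout | ground-station outage) = 0.53*0.924 + 0.73*0.076 = 0.489720 + 0.055480 = 0.545200
The attitude-control fault-present share is 0.73*0.076 = 0.055480.
So P(attitude-control fault | telemetry dropout, ground-station outage) = 0.055480/0.545200 ≈ 0.1018.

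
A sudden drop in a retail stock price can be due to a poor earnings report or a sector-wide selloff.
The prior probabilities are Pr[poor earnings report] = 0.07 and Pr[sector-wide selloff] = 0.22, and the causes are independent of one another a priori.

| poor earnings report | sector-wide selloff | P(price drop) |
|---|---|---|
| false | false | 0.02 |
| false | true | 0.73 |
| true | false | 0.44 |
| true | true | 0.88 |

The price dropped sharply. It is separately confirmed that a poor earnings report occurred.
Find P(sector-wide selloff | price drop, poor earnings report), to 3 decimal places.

P(price drop | poor earnings report) = 0.44*0.78 + 0.88*0.22 = 0.343200 + 0.193600 = 0.536800
Restricting to configurations with sector-wide selloff present: 0.88*0.22 = 0.193600.
So P(sector-wide selloff | price drop, poor earnings report) = 0.193600/0.536800 ≈ 0.361.

P(sector-wide selloff | price drop, poor earnings report) ≈ 0.361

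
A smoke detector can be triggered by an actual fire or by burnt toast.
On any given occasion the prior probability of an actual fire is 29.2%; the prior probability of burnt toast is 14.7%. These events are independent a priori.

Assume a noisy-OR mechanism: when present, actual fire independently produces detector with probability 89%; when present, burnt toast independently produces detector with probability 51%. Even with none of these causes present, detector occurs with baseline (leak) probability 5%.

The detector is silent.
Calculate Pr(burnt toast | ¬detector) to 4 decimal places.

Pr(burnt toast | ¬detector) ≈ 0.0779

Under noisy-OR, P(detector | causes) = 1 − (1−0.05)·∏(1−qᵢ) over the active causes.
P(¬detector) = 0.95*0.708*0.853 + 0.4655*0.708*0.147 + 0.1045*0.292*0.853 + 0.051205*0.292*0.147 = 0.573728 + 0.048447 + 0.026028 + 0.002198 = 0.650401
Of this, 0.050645 comes from 0.048447 + 0.002198 (the burnt toast=true cases).
So P(burnt toast | ¬detector) = 0.050645/0.650401 ≈ 0.0779.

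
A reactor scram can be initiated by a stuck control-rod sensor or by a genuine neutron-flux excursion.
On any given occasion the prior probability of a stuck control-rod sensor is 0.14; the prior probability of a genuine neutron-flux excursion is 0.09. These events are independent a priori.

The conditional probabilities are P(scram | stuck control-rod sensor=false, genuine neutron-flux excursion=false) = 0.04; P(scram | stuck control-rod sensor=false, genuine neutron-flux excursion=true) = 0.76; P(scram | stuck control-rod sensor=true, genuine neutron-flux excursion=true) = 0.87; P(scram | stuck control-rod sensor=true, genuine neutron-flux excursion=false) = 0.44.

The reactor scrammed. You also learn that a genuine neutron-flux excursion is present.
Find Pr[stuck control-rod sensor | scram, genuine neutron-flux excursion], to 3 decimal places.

Pr[stuck control-rod sensor | scram, genuine neutron-flux excursion] ≈ 0.157

Numerator (weight on configurations with stuck control-rod sensor): 0.87*0.14 = 0.121800
The normalizing constant is 0.76*0.86 + 0.87*0.14 = 0.775400
Posterior = 0.121800 / 0.775400 ≈ 0.157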